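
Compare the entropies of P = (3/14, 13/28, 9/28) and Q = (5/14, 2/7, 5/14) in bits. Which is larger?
Q

Computing entropies in bits:
H(P) = 1.5165
H(Q) = 1.5774

Distribution Q has higher entropy.

Intuition: The distribution closer to uniform (more spread out) has higher entropy.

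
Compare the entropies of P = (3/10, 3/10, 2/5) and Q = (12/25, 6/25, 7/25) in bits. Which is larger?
P

Computing entropies in bits:
H(P) = 1.5710
H(Q) = 1.5166

Distribution P has higher entropy.

Intuition: The distribution closer to uniform (more spread out) has higher entropy.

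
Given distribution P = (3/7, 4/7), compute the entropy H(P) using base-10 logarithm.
0.2966 dits

Shannon entropy is H(X) = -Σ p(x) log p(x).

For P = (3/7, 4/7):
H = -3/7 × log_10(3/7) -4/7 × log_10(4/7)
H = 0.2966 dits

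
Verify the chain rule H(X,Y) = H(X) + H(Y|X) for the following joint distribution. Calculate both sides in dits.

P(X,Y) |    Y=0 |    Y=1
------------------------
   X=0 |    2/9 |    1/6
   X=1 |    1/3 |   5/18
H(X,Y) = 0.5884, H(X) = 0.2902, H(Y|X) = 0.2982 (all in dits)

Chain rule: H(X,Y) = H(X) + H(Y|X)

Left side — joint entropy directly:
H(X,Y) = -Σ p(x,y) log p(x,y) = 0.5884 dits

Right side — compute H(Y|X) from the conditional distributions:
P(X) = (7/18, 11/18), so H(X) = 0.2902 dits
H(Y|X) = Σ_x P(X=x) · H(Y|X=x):
  P(Y|X=0) = (4/7, 3/7), H(Y|X=0) = 0.2966, weight P(X=0) = 7/18
  P(Y|X=1) = (6/11, 5/11), H(Y|X=1) = 0.2992, weight P(X=1) = 11/18
H(Y|X) = 0.2982 dits

H(X) + H(Y|X) = 0.2902 + 0.2982 = 0.5884 dits

Both sides equal 0.5884 dits. ✓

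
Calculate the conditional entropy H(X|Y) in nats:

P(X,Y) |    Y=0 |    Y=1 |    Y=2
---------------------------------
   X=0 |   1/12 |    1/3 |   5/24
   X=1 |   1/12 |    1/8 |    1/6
0.6417 nats

Using the chain rule: H(X|Y) = H(X,Y) - H(Y)

First, compute H(X,Y) = 1.6657 nats

Marginal P(Y) = (1/6, 11/24, 3/8)
H(Y) = 1.0240 nats

H(X|Y) = H(X,Y) - H(Y) = 1.6657 - 1.0240 = 0.6417 nats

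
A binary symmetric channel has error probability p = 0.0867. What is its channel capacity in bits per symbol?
0.5746 bits

For a binary symmetric channel (BSC) with error probability p:
Capacity C = 1 - H(p) bits per symbol

where H(p) = -p log₂(p) - (1-p) log₂(1-p) is the binary entropy function.

H(0.0867) = 0.4254 bits
C = 1 - 0.4254 = 0.5746 bits per symbol

This means we can reliably transmit up to 0.5746 bits of information per channel use.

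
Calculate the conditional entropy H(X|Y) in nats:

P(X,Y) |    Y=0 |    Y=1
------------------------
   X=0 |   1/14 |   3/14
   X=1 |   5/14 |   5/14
0.5711 nats

Using the chain rule: H(X|Y) = H(X,Y) - H(Y)

First, compute H(X,Y) = 1.2540 nats

Marginal P(Y) = (3/7, 4/7)
H(Y) = 0.6829 nats

H(X|Y) = H(X,Y) - H(Y) = 1.2540 - 0.6829 = 0.5711 nats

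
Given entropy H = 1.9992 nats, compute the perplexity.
7.3831

Perplexity is e^H (or exp(H) for natural log).

H = 1.9992 nats
Perplexity = e^1.9992 = 7.3831

Interpretation: The model's uncertainty is equivalent to choosing uniformly among 7.4 options.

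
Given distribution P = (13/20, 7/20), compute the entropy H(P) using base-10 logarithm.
0.2812 dits

Shannon entropy is H(X) = -Σ p(x) log p(x).

For P = (13/20, 7/20):
H = -13/20 × log_10(13/20) -7/20 × log_10(7/20)
H = 0.2812 dits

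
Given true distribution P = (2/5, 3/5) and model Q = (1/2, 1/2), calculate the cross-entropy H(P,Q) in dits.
0.3010 dits

Cross-entropy: H(P,Q) = -Σ p(x) log q(x)

Alternatively: H(P,Q) = H(P) + D_KL(P||Q)
H(P) = 0.2923 dits
D_KL(P||Q) = 0.0087 dits

H(P,Q) = 0.2923 + 0.0087 = 0.3010 dits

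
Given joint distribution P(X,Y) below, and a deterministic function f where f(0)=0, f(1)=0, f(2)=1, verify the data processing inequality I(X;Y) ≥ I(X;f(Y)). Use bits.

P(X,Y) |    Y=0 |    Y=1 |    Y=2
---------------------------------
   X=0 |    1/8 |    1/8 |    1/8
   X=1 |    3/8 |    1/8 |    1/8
I(X;Y) = 0.0488, I(X;f(Y)) = 0.0157, inequality holds: 0.0488 ≥ 0.0157

Data Processing Inequality: For any Markov chain X → Y → Z, we have I(X;Y) ≥ I(X;Z).

Here Z = f(Y) is a deterministic function of Y, forming X → Y → Z.

Original I(X;Y) = 0.0488 bits

After applying f:
P(X,Z) where Z=f(Y):
- P(X,Z=0) = P(X,Y=0) + P(X,Y=1)
- P(X,Z=1) = P(X,Y=2)

I(X;Z) = I(X;f(Y)) = 0.0157 bits

Verification: 0.0488 ≥ 0.0157 ✓

Information cannot be created by processing; the function f can only lose information about X.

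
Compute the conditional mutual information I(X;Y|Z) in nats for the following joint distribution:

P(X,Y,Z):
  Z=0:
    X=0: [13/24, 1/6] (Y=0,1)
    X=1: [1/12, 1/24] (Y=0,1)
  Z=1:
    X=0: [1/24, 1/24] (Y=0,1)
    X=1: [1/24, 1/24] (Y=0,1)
0.0026 nats

Conditional mutual information: I(X;Y|Z) = H(X|Z) + H(Y|Z) - H(X,Y|Z)

H(Z) = 0.4506
H(X,Z) = 0.9183 → H(X|Z) = 0.4678
H(Y,Z) = 1.0347 → H(Y|Z) = 0.5841
H(X,Y,Z) = 1.4999 → H(X,Y|Z) = 1.0493

I(X;Y|Z) = 0.4678 + 0.5841 - 1.0493 = 0.0026 nats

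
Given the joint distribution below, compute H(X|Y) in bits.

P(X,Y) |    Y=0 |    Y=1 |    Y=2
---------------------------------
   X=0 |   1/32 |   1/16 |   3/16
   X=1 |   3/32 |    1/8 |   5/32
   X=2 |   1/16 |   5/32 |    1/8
1.5213 bits

Using the chain rule: H(X|Y) = H(X,Y) - H(Y)

First, compute H(X,Y) = 3.0161 bits

Marginal P(Y) = (3/16, 11/32, 15/32)
H(Y) = 1.4948 bits

H(X|Y) = H(X,Y) - H(Y) = 3.0161 - 1.4948 = 1.5213 bits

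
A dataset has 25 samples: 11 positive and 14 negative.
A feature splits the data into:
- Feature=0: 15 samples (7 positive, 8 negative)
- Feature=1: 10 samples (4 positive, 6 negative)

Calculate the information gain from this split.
0.0031 bits

Information Gain = H(Y) - H(Y|Feature)

Before split:
P(positive) = 11/25 = 0.4400
H(Y) = 0.9896 bits

After split:
Feature=0: H = 0.9968 bits (weight = 15/25)
Feature=1: H = 0.9710 bits (weight = 10/25)
H(Y|Feature) = (15/25)×0.9968 + (10/25)×0.9710 = 0.9865 bits

Information Gain = 0.9896 - 0.9865 = 0.0031 bits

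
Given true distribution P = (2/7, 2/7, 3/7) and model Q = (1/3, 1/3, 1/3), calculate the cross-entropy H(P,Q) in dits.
0.4771 dits

Cross-entropy: H(P,Q) = -Σ p(x) log q(x)

Alternatively: H(P,Q) = H(P) + D_KL(P||Q)
H(P) = 0.4686 dits
D_KL(P||Q) = 0.0085 dits

H(P,Q) = 0.4686 + 0.0085 = 0.4771 dits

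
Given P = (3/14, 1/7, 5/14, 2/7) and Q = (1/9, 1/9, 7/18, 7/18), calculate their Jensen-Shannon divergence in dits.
0.0059 dits

Jensen-Shannon divergence is:
JSD(P||Q) = 0.5 × D_KL(P||M) + 0.5 × D_KL(Q||M)
where M = 0.5 × (P + Q) is the mixture distribution.

M = 0.5 × (3/14, 1/7, 5/14, 2/7) + 0.5 × (1/9, 1/9, 7/18, 7/18) = (0.162698, 0.126984, 0.373016, 0.337302)

D_KL(P||M) = 0.0056 dits
D_KL(Q||M) = 0.0062 dits

JSD(P||Q) = 0.5 × 0.0056 + 0.5 × 0.0062 = 0.0059 dits

Unlike KL divergence, JSD is symmetric and bounded: 0 ≤ JSD ≤ log(2).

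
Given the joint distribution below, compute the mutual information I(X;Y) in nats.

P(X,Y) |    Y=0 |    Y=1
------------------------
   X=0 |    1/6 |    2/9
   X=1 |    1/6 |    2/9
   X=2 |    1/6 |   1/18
0.0370 nats

Mutual information: I(X;Y) = H(X) + H(Y) - H(X,Y)

Marginals:
P(X) = (7/18, 7/18, 2/9), H(X) = 1.0688 nats
P(Y) = (1/2, 1/2), H(Y) = 0.6931 nats

Joint entropy: H(X,Y) = 1.7249 nats

I(X;Y) = 1.0688 + 0.6931 - 1.7249 = 0.0370 nats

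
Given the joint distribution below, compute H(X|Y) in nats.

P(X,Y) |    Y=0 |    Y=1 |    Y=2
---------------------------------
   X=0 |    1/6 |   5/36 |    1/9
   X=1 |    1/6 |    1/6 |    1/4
0.6645 nats

Using the chain rule: H(X|Y) = H(X,Y) - H(Y)

First, compute H(X,Y) = 1.7608 nats

Marginal P(Y) = (1/3, 11/36, 13/36)
H(Y) = 1.0963 nats

H(X|Y) = H(X,Y) - H(Y) = 1.7608 - 1.0963 = 0.6645 nats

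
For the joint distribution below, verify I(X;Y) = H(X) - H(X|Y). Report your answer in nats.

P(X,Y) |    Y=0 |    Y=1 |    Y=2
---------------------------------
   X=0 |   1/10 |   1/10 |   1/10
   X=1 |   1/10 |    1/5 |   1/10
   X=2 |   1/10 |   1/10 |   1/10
I(X;Y) = 0.0138 nats

Mutual information has multiple equivalent forms:
- I(X;Y) = H(X) - H(X|Y)
- I(X;Y) = H(Y) - H(Y|X)
- I(X;Y) = H(X) + H(Y) - H(X,Y)

Computing all quantities:
H(X) = 1.0889, H(Y) = 1.0889, H(X,Y) = 2.1640
H(X|Y) = 1.0751, H(Y|X) = 1.0751

Verification:
H(X) - H(X|Y) = 1.0889 - 1.0751 = 0.0138
H(Y) - H(Y|X) = 1.0889 - 1.0751 = 0.0138
H(X) + H(Y) - H(X,Y) = 1.0889 + 1.0889 - 2.1640 = 0.0138

All forms give I(X;Y) = 0.0138 nats. ✓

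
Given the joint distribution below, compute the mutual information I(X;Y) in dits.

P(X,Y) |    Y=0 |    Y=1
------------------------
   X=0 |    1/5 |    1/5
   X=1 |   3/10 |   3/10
0.0000 dits

Mutual information: I(X;Y) = H(X) + H(Y) - H(X,Y)

Marginals:
P(X) = (2/5, 3/5), H(X) = 0.2923 dits
P(Y) = (1/2, 1/2), H(Y) = 0.3010 dits

Joint entropy: H(X,Y) = 0.5933 dits

I(X;Y) = 0.2923 + 0.3010 - 0.5933 = 0.0000 dits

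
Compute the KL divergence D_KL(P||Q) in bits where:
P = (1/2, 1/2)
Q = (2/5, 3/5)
0.0294 bits

KL divergence: D_KL(P||Q) = Σ p(x) log(p(x)/q(x))

Computing term by term:
  x=0: 1/2 × log_2[(1/2)/(2/5)] = 1/2 × 0.3219 = 0.1610
  x=1: 1/2 × log_2[(1/2)/(3/5)] = 1/2 × -0.2630 = -0.1315

D_KL(P||Q) = 0.0294 bits

Note: KL divergence is always non-negative and equals 0 iff P = Q.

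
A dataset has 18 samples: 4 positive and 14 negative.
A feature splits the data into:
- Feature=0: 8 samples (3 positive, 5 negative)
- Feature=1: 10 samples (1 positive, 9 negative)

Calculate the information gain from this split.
0.0795 bits

Information Gain = H(Y) - H(Y|Feature)

Before split:
P(positive) = 4/18 = 0.2222
H(Y) = 0.7642 bits

After split:
Feature=0: H = 0.9544 bits (weight = 8/18)
Feature=1: H = 0.4690 bits (weight = 10/18)
H(Y|Feature) = (8/18)×0.9544 + (10/18)×0.4690 = 0.6847 bits

Information Gain = 0.7642 - 0.6847 = 0.0795 bits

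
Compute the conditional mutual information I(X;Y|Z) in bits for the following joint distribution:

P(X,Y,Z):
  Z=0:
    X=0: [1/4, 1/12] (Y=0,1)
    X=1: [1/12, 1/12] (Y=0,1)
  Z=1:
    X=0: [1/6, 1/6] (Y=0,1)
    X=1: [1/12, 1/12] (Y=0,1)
0.0221 bits

Conditional mutual information: I(X;Y|Z) = H(X|Z) + H(Y|Z) - H(X,Y|Z)

H(Z) = 1.0000
H(X,Z) = 1.9183 → H(X|Z) = 0.9183
H(Y,Z) = 1.9591 → H(Y|Z) = 0.9591
H(X,Y,Z) = 2.8554 → H(X,Y|Z) = 1.8554

I(X;Y|Z) = 0.9183 + 0.9591 - 1.8554 = 0.0221 bits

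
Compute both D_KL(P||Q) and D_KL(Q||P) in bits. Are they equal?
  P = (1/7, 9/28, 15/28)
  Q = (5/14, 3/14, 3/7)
D_KL(P||Q) = 0.1716, D_KL(Q||P) = 0.2088

KL divergence is not symmetric: D_KL(P||Q) ≠ D_KL(Q||P) in general.

D_KL(P||Q) = 0.1716 bits
D_KL(Q||P) = 0.2088 bits

No, they are not equal!

This asymmetry is why KL divergence is not a true distance metric.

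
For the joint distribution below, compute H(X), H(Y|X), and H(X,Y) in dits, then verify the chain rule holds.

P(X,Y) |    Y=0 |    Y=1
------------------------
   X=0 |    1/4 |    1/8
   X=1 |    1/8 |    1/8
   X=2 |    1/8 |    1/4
H(X,Y) = 0.7526, H(X) = 0.4700, H(Y|X) = 0.2826 (all in dits)

Chain rule: H(X,Y) = H(X) + H(Y|X)

Left side — joint entropy directly:
H(X,Y) = -Σ p(x,y) log p(x,y) = 0.7526 dits

Right side — compute H(Y|X) from the conditional distributions:
P(X) = (3/8, 1/4, 3/8), so H(X) = 0.4700 dits
H(Y|X) = Σ_x P(X=x) · H(Y|X=x):
  P(Y|X=0) = (2/3, 1/3), H(Y|X=0) = 0.2764, weight P(X=0) = 3/8
  P(Y|X=1) = (1/2, 1/2), H(Y|X=1) = 0.3010, weight P(X=1) = 1/4
  P(Y|X=2) = (1/3, 2/3), H(Y|X=2) = 0.2764, weight P(X=2) = 3/8
H(Y|X) = 0.2826 dits

H(X) + H(Y|X) = 0.4700 + 0.2826 = 0.7526 dits

Both sides equal 0.7526 dits. ✓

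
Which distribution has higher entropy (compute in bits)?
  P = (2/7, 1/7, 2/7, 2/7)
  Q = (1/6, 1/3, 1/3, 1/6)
P

Computing entropies in bits:
H(P) = 1.9502
H(Q) = 1.9183

Distribution P has higher entropy.

Intuition: The distribution closer to uniform (more spread out) has higher entropy.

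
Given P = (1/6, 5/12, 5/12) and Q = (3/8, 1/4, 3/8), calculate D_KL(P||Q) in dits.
0.0528 dits

KL divergence: D_KL(P||Q) = Σ p(x) log(p(x)/q(x))

Computing term by term:
  x=0: 1/6 × log_10[(1/6)/(3/8)] = 1/6 × -0.3522 = -0.0587
  x=1: 5/12 × log_10[(5/12)/(1/4)] = 5/12 × 0.2218 = 0.0924
  x=2: 5/12 × log_10[(5/12)/(3/8)] = 5/12 × 0.0458 = 0.0191

D_KL(P||Q) = 0.0528 dits

Note: KL divergence is always non-negative and equals 0 iff P = Q.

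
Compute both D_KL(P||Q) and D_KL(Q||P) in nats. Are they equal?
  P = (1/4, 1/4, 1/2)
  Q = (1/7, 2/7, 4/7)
D_KL(P||Q) = 0.0398, D_KL(Q||P) = 0.0345

KL divergence is not symmetric: D_KL(P||Q) ≠ D_KL(Q||P) in general.

D_KL(P||Q) = 0.0398 nats
D_KL(Q||P) = 0.0345 nats

No, they are not equal!

This asymmetry is why KL divergence is not a true distance metric.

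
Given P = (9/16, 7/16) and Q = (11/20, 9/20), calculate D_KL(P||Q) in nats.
0.0003 nats

KL divergence: D_KL(P||Q) = Σ p(x) log(p(x)/q(x))

Computing term by term:
  x=0: 9/16 × log_e[(9/16)/(11/20)] = 9/16 × 0.0225 = 0.0126
  x=1: 7/16 × log_e[(7/16)/(9/20)] = 7/16 × -0.0282 = -0.0123

D_KL(P||Q) = 0.0003 nats

Note: KL divergence is always non-negative and equals 0 iff P = Q.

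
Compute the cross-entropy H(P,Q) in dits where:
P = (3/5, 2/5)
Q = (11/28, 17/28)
0.3301 dits

Cross-entropy: H(P,Q) = -Σ p(x) log q(x)

Alternatively: H(P,Q) = H(P) + D_KL(P||Q)
H(P) = 0.2923 dits
D_KL(P||Q) = 0.0379 dits

H(P,Q) = 0.2923 + 0.0379 = 0.3301 dits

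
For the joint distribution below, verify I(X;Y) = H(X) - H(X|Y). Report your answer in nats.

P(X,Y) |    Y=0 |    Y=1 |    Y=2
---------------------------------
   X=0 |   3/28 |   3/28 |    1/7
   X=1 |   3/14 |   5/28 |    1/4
I(X;Y) = 0.0006 nats

Mutual information has multiple equivalent forms:
- I(X;Y) = H(X) - H(X|Y)
- I(X;Y) = H(Y) - H(Y|X)
- I(X;Y) = H(X) + H(Y) - H(X,Y)

Computing all quantities:
H(X) = 0.6518, H(Y) = 1.0898, H(X,Y) = 1.7409
H(X|Y) = 0.6511, H(Y|X) = 1.0892

Verification:
H(X) - H(X|Y) = 0.6518 - 0.6511 = 0.0006
H(Y) - H(Y|X) = 1.0898 - 1.0892 = 0.0006
H(X) + H(Y) - H(X,Y) = 0.6518 + 1.0898 - 1.7409 = 0.0006

All forms give I(X;Y) = 0.0006 nats. ✓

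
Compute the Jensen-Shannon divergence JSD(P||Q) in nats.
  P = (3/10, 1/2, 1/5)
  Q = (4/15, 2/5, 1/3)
0.0117 nats

Jensen-Shannon divergence is:
JSD(P||Q) = 0.5 × D_KL(P||M) + 0.5 × D_KL(Q||M)
where M = 0.5 × (P + Q) is the mixture distribution.

M = 0.5 × (3/10, 1/2, 1/5) + 0.5 × (4/15, 2/5, 1/3) = (0.283333, 9/20, 4/15)

D_KL(P||M) = 0.0123 nats
D_KL(Q||M) = 0.0111 nats

JSD(P||Q) = 0.5 × 0.0123 + 0.5 × 0.0111 = 0.0117 nats

Unlike KL divergence, JSD is symmetric and bounded: 0 ≤ JSD ≤ log(2).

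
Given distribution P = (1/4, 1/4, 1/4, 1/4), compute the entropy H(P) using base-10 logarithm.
0.6021 dits

Shannon entropy is H(X) = -Σ p(x) log p(x).

For P = (1/4, 1/4, 1/4, 1/4):
H = -1/4 × log_10(1/4) -1/4 × log_10(1/4) -1/4 × log_10(1/4) -1/4 × log_10(1/4)
H = 0.6021 dits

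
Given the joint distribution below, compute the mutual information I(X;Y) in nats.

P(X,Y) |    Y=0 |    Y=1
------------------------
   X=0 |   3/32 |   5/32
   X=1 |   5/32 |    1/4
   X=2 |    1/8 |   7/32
0.0002 nats

Mutual information: I(X;Y) = H(X) + H(Y) - H(X,Y)

Marginals:
P(X) = (1/4, 13/32, 11/32), H(X) = 1.0796 nats
P(Y) = (3/8, 5/8), H(Y) = 0.6616 nats

Joint entropy: H(X,Y) = 1.7410 nats

I(X;Y) = 1.0796 + 0.6616 - 1.7410 = 0.0002 nats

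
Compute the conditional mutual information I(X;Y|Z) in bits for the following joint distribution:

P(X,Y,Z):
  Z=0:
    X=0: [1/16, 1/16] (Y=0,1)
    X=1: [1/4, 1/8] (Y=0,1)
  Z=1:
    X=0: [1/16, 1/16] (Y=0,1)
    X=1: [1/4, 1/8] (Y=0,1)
0.0157 bits

Conditional mutual information: I(X;Y|Z) = H(X|Z) + H(Y|Z) - H(X,Y|Z)

H(Z) = 1.0000
H(X,Z) = 1.8113 → H(X|Z) = 0.8113
H(Y,Z) = 1.9544 → H(Y|Z) = 0.9544
H(X,Y,Z) = 2.7500 → H(X,Y|Z) = 1.7500

I(X;Y|Z) = 0.8113 + 0.9544 - 1.7500 = 0.0157 bits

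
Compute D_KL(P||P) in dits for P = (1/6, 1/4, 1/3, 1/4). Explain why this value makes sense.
0.0000 dits

KL divergence satisfies the Gibbs inequality: D_KL(P||Q) ≥ 0 for all distributions P, Q.

D_KL(P||Q) = Σ p(x) log(p(x)/q(x))
Each term is p(x) × log_10(p(x)/p(x)) = p(x) × log_10(1) = 0, so the sum is 0.
D_KL(P||Q) = 0.0000 dits

When P = Q, the KL divergence is exactly 0, as there is no 'divergence' between identical distributions.

This non-negativity is a fundamental property: relative entropy cannot be negative because it measures how different Q is from P.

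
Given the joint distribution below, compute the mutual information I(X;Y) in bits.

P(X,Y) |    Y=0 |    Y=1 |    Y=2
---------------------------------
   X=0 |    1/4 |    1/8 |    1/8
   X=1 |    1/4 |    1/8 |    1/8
0.0000 bits

Mutual information: I(X;Y) = H(X) + H(Y) - H(X,Y)

Marginals:
P(X) = (1/2, 1/2), H(X) = 1.0000 bits
P(Y) = (1/2, 1/4, 1/4), H(Y) = 1.5000 bits

Joint entropy: H(X,Y) = 2.5000 bits

I(X;Y) = 1.0000 + 1.5000 - 2.5000 = 0.0000 bits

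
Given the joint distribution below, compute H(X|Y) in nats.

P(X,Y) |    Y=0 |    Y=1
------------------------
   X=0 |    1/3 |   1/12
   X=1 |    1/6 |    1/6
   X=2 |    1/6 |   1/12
1.0397 nats

Using the chain rule: H(X|Y) = H(X,Y) - H(Y)

First, compute H(X,Y) = 1.6762 nats

Marginal P(Y) = (2/3, 1/3)
H(Y) = 0.6365 nats

H(X|Y) = H(X,Y) - H(Y) = 1.6762 - 0.6365 = 1.0397 nats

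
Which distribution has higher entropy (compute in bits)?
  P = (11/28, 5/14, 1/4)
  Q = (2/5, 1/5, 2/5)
P

Computing entropies in bits:
H(P) = 1.5601
H(Q) = 1.5219

Distribution P has higher entropy.

Intuition: The distribution closer to uniform (more spread out) has higher entropy.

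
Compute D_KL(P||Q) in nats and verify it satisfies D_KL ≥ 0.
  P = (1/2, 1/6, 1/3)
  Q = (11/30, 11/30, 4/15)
0.0980 nats

KL divergence satisfies the Gibbs inequality: D_KL(P||Q) ≥ 0 for all distributions P, Q.

D_KL(P||Q) = Σ p(x) log(p(x)/q(x))
Term by term:
  x=0: 1/2 × log_e[(1/2)/(11/30)] = 0.1551
  x=1: 1/6 × log_e[(1/6)/(11/30)] = -0.1314
  x=2: 1/3 × log_e[(1/3)/(4/15)] = 0.0744
D_KL(P||Q) = 0.0980 nats

D_KL(P||Q) = 0.0980 ≥ 0 ✓

This non-negativity is a fundamental property: relative entropy cannot be negative because it measures how different Q is from P.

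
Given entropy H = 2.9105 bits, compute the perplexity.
7.5188

Perplexity is 2^H (or exp(H) for natural log).

H = 2.9105 bits
Perplexity = 2^2.9105 = 7.5188

Interpretation: The model's uncertainty is equivalent to choosing uniformly among 7.5 options.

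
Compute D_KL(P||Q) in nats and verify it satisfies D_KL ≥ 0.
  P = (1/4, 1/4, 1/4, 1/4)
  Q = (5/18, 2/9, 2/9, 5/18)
0.0062 nats

KL divergence satisfies the Gibbs inequality: D_KL(P||Q) ≥ 0 for all distributions P, Q.

D_KL(P||Q) = Σ p(x) log(p(x)/q(x))
Term by term:
  x=0: 1/4 × log_e[(1/4)/(5/18)] = -0.0263
  x=1: 1/4 × log_e[(1/4)/(2/9)] = 0.0294
  x=2: 1/4 × log_e[(1/4)/(2/9)] = 0.0294
  x=3: 1/4 × log_e[(1/4)/(5/18)] = -0.0263
D_KL(P||Q) = 0.0062 nats

D_KL(P||Q) = 0.0062 ≥ 0 ✓

This non-negativity is a fundamental property: relative entropy cannot be negative because it measures how different Q is from P.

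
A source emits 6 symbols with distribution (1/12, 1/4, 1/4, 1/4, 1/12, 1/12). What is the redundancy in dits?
0.0568 dits

Redundancy measures how far a source is from maximum entropy:
R = H_max - H(X)

Maximum entropy for 6 symbols: H_max = log_10(6) = 0.7782 dits
Actual entropy: H(X) = 0.7213 dits
Redundancy: R = 0.7782 - 0.7213 = 0.0568 dits

This redundancy represents potential for compression: the source could be compressed by 0.0568 dits per symbol.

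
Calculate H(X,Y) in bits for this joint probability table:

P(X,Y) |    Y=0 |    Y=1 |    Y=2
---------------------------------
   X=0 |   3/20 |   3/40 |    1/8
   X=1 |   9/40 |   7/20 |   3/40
2.3604 bits

Joint entropy is H(X,Y) = -Σ_{x,y} p(x,y) log p(x,y).

Summing over all non-zero entries:
H(X,Y) = -[3/20·log_2(3/20) + 3/40·log_2(3/40) + 1/8·log_2(1/8) + 9/40·log_2(9/40) + 7/20·log_2(7/20) + 3/40·log_2(3/40)]
H(X,Y) = 2.3604 bits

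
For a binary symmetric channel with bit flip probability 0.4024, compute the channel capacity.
0.0277 bits

For a binary symmetric channel (BSC) with error probability p:
Capacity C = 1 - H(p) bits per symbol

where H(p) = -p log₂(p) - (1-p) log₂(1-p) is the binary entropy function.

H(0.4024) = 0.9723 bits
C = 1 - 0.9723 = 0.0277 bits per symbol

This means we can reliably transmit up to 0.0277 bits of information per channel use.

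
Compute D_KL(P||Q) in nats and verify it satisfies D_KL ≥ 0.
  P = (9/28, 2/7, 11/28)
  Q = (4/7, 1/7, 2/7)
0.1382 nats

KL divergence satisfies the Gibbs inequality: D_KL(P||Q) ≥ 0 for all distributions P, Q.

D_KL(P||Q) = Σ p(x) log(p(x)/q(x))
Term by term:
  x=0: 9/28 × log_e[(9/28)/(4/7)] = -0.1849
  x=1: 2/7 × log_e[(2/7)/(1/7)] = 0.1980
  x=2: 11/28 × log_e[(11/28)/(2/7)] = 0.1251
D_KL(P||Q) = 0.1382 nats

D_KL(P||Q) = 0.1382 ≥ 0 ✓

This non-negativity is a fundamental property: relative entropy cannot be negative because it measures how different Q is from P.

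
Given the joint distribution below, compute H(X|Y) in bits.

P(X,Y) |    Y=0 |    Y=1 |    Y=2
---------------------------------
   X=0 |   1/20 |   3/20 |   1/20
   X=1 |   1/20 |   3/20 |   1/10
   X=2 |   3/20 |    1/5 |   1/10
1.5087 bits

Using the chain rule: H(X|Y) = H(X,Y) - H(Y)

First, compute H(X,Y) = 3.0087 bits

Marginal P(Y) = (1/4, 1/2, 1/4)
H(Y) = 1.5000 bits

H(X|Y) = H(X,Y) - H(Y) = 3.0087 - 1.5000 = 1.5087 bits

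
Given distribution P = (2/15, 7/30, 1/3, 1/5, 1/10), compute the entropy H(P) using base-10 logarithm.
0.6630 dits

Shannon entropy is H(X) = -Σ p(x) log p(x).

For P = (2/15, 7/30, 1/3, 1/5, 1/10):
H = -2/15 × log_10(2/15) -7/30 × log_10(7/30) -1/3 × log_10(1/3) -1/5 × log_10(1/5) -1/10 × log_10(1/10)
H = 0.6630 dits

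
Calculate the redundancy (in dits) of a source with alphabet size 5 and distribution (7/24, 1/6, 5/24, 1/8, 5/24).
0.0165 dits

Redundancy measures how far a source is from maximum entropy:
R = H_max - H(X)

Maximum entropy for 5 symbols: H_max = log_10(5) = 0.6990 dits
Actual entropy: H(X) = 0.6825 dits
Redundancy: R = 0.6990 - 0.6825 = 0.0165 dits

This redundancy represents potential for compression: the source could be compressed by 0.0165 dits per symbol.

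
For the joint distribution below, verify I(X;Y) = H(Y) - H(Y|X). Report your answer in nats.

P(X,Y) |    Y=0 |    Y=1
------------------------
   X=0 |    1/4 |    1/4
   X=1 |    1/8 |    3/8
I(X;Y) = 0.0338 nats

Mutual information has multiple equivalent forms:
- I(X;Y) = H(X) - H(X|Y)
- I(X;Y) = H(Y) - H(Y|X)
- I(X;Y) = H(X) + H(Y) - H(X,Y)

Computing all quantities:
H(X) = 0.6931, H(Y) = 0.6616, H(X,Y) = 1.3209
H(X|Y) = 0.6593, H(Y|X) = 0.6277

Verification:
H(X) - H(X|Y) = 0.6931 - 0.6593 = 0.0338
H(Y) - H(Y|X) = 0.6616 - 0.6277 = 0.0338
H(X) + H(Y) - H(X,Y) = 0.6931 + 0.6616 - 1.3209 = 0.0338

All forms give I(X;Y) = 0.0338 nats. ✓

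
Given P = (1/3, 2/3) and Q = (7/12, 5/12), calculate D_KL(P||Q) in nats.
0.1268 nats

KL divergence: D_KL(P||Q) = Σ p(x) log(p(x)/q(x))

Computing term by term:
  x=0: 1/3 × log_e[(1/3)/(7/12)] = 1/3 × -0.5596 = -0.1865
  x=1: 2/3 × log_e[(2/3)/(5/12)] = 2/3 × 0.4700 = 0.3133

D_KL(P||Q) = 0.1268 nats

Note: KL divergence is always non-negative and equals 0 iff P = Q.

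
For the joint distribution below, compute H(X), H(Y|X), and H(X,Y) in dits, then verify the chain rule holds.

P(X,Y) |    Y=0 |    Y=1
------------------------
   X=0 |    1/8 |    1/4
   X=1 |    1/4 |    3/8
H(X,Y) = 0.5737, H(X) = 0.2873, H(Y|X) = 0.2863 (all in dits)

Chain rule: H(X,Y) = H(X) + H(Y|X)

Left side — joint entropy directly:
H(X,Y) = -Σ p(x,y) log p(x,y) = 0.5737 dits

Right side — compute H(Y|X) from the conditional distributions:
P(X) = (3/8, 5/8), so H(X) = 0.2873 dits
H(Y|X) = Σ_x P(X=x) · H(Y|X=x):
  P(Y|X=0) = (1/3, 2/3), H(Y|X=0) = 0.2764, weight P(X=0) = 3/8
  P(Y|X=1) = (2/5, 3/5), H(Y|X=1) = 0.2923, weight P(X=1) = 5/8
H(Y|X) = 0.2863 dits

H(X) + H(Y|X) = 0.2873 + 0.2863 = 0.5737 dits

Both sides equal 0.5737 dits. ✓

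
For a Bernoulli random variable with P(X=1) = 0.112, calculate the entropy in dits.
0.1523 dits

The binary entropy function is:
H(p) = -p log(p) - (1-p) log(1-p)

H(0.112) = -0.112 × log_10(0.112) - 0.888 × log_10(0.888)
H(0.112) = 0.1523 dits

Note: Binary entropy is maximized at p=0.5 (H=1 bit) and minimized at p=0 or p=1 (H=0).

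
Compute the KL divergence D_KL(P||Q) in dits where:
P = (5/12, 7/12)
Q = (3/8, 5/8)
0.0016 dits

KL divergence: D_KL(P||Q) = Σ p(x) log(p(x)/q(x))

Computing term by term:
  x=0: 5/12 × log_10[(5/12)/(3/8)] = 5/12 × 0.0458 = 0.0191
  x=1: 7/12 × log_10[(7/12)/(5/8)] = 7/12 × -0.0300 = -0.0175

D_KL(P||Q) = 0.0016 dits

Note: KL divergence is always non-negative and equals 0 iff P = Q.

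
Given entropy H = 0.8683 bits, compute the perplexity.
1.8255

Perplexity is 2^H (or exp(H) for natural log).

H = 0.8683 bits
Perplexity = 2^0.8683 = 1.8255

Interpretation: The model's uncertainty is equivalent to choosing uniformly among 1.8 options.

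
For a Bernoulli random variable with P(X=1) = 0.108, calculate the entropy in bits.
0.4939 bits

The binary entropy function is:
H(p) = -p log(p) - (1-p) log(1-p)

H(0.108) = -0.108 × log_2(0.108) - 0.892 × log_2(0.892)
H(0.108) = 0.4939 bits

Note: Binary entropy is maximized at p=0.5 (H=1 bit) and minimized at p=0 or p=1 (H=0).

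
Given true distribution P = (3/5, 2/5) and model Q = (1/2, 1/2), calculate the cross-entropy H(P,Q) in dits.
0.3010 dits

Cross-entropy: H(P,Q) = -Σ p(x) log q(x)

Alternatively: H(P,Q) = H(P) + D_KL(P||Q)
H(P) = 0.2923 dits
D_KL(P||Q) = 0.0087 dits

H(P,Q) = 0.2923 + 0.0087 = 0.3010 dits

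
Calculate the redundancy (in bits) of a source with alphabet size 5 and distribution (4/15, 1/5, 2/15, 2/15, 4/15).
0.0654 bits

Redundancy measures how far a source is from maximum entropy:
R = H_max - H(X)

Maximum entropy for 5 symbols: H_max = log_2(5) = 2.3219 bits
Actual entropy: H(X) = 2.2566 bits
Redundancy: R = 2.3219 - 2.2566 = 0.0654 bits

This redundancy represents potential for compression: the source could be compressed by 0.0654 bits per symbol.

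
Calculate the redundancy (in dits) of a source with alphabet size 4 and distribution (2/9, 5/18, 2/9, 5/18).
0.0027 dits

Redundancy measures how far a source is from maximum entropy:
R = H_max - H(X)

Maximum entropy for 4 symbols: H_max = log_10(4) = 0.6021 dits
Actual entropy: H(X) = 0.5994 dits
Redundancy: R = 0.6021 - 0.5994 = 0.0027 dits

This redundancy represents potential for compression: the source could be compressed by 0.0027 dits per symbol.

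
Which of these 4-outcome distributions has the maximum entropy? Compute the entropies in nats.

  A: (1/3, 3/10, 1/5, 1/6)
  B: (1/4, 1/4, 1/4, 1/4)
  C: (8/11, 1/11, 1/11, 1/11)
B

For a discrete distribution over n outcomes, entropy is maximized by the uniform distribution.

Computing entropies:
H(A) = 1.3479 nats
H(B) = 1.3863 nats
H(C) = 0.8856 nats

The uniform distribution (where all probabilities equal 1/4) achieves the maximum entropy of log_e(4) = 1.3863 nats.

Distribution B has the highest entropy.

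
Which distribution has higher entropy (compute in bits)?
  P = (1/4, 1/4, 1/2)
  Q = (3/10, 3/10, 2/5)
Q

Computing entropies in bits:
H(P) = 1.5000
H(Q) = 1.5710

Distribution Q has higher entropy.

Intuition: The distribution closer to uniform (more spread out) has higher entropy.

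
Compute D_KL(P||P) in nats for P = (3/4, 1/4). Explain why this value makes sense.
0.0000 nats

KL divergence satisfies the Gibbs inequality: D_KL(P||Q) ≥ 0 for all distributions P, Q.

D_KL(P||Q) = Σ p(x) log(p(x)/q(x))
Each term is p(x) × log_e(p(x)/p(x)) = p(x) × log_e(1) = 0, so the sum is 0.
D_KL(P||Q) = 0.0000 nats

When P = Q, the KL divergence is exactly 0, as there is no 'divergence' between identical distributions.

This non-negativity is a fundamental property: relative entropy cannot be negative because it measures how different Q is from P.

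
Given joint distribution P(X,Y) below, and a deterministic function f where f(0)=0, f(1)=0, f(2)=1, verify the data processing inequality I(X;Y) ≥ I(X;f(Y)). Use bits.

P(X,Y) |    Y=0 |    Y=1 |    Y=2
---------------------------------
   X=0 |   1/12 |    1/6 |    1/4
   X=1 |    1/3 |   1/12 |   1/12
I(X;Y) = 0.1992, I(X;f(Y)) = 0.0933, inequality holds: 0.1992 ≥ 0.0933

Data Processing Inequality: For any Markov chain X → Y → Z, we have I(X;Y) ≥ I(X;Z).

Here Z = f(Y) is a deterministic function of Y, forming X → Y → Z.

Original I(X;Y) = 0.1992 bits

After applying f:
P(X,Z) where Z=f(Y):
- P(X,Z=0) = P(X,Y=0) + P(X,Y=1)
- P(X,Z=1) = P(X,Y=2)

I(X;Z) = I(X;f(Y)) = 0.0933 bits

Verification: 0.1992 ≥ 0.0933 ✓

Information cannot be created by processing; the function f can only lose information about X.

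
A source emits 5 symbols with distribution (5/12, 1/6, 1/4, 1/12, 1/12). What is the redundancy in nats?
0.1853 nats

Redundancy measures how far a source is from maximum entropy:
R = H_max - H(X)

Maximum entropy for 5 symbols: H_max = log_e(5) = 1.6094 nats
Actual entropy: H(X) = 1.4241 nats
Redundancy: R = 1.6094 - 1.4241 = 0.1853 nats

This redundancy represents potential for compression: the source could be compressed by 0.1853 nats per symbol.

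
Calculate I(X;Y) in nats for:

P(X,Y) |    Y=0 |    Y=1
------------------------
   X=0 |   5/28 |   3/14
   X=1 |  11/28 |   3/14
0.0180 nats

Mutual information: I(X;Y) = H(X) + H(Y) - H(X,Y)

Marginals:
P(X) = (11/28, 17/28), H(X) = 0.6700 nats
P(Y) = (4/7, 3/7), H(Y) = 0.6829 nats

Joint entropy: H(X,Y) = 1.3349 nats

I(X;Y) = 0.6700 + 0.6829 - 1.3349 = 0.0180 nats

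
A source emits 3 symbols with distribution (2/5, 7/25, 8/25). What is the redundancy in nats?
0.0110 nats

Redundancy measures how far a source is from maximum entropy:
R = H_max - H(X)

Maximum entropy for 3 symbols: H_max = log_e(3) = 1.0986 nats
Actual entropy: H(X) = 1.0876 nats
Redundancy: R = 1.0986 - 1.0876 = 0.0110 nats

This redundancy represents potential for compression: the source could be compressed by 0.0110 nats per symbol.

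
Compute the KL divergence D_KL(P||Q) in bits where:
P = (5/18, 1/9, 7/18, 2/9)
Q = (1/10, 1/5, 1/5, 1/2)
0.4283 bits

KL divergence: D_KL(P||Q) = Σ p(x) log(p(x)/q(x))

Computing term by term:
  x=0: 5/18 × log_2[(5/18)/(1/10)] = 5/18 × 1.4739 = 0.4094
  x=1: 1/9 × log_2[(1/9)/(1/5)] = 1/9 × -0.8480 = -0.0942
  x=2: 7/18 × log_2[(7/18)/(1/5)] = 7/18 × 0.9594 = 0.3731
  x=3: 2/9 × log_2[(2/9)/(1/2)] = 2/9 × -1.1699 = -0.2600

D_KL(P||Q) = 0.4283 bits

Note: KL divergence is always non-negative and equals 0 iff P = Q.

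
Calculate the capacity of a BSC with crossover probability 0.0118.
0.9075 bits

For a binary symmetric channel (BSC) with error probability p:
Capacity C = 1 - H(p) bits per symbol

where H(p) = -p log₂(p) - (1-p) log₂(1-p) is the binary entropy function.

H(0.0118) = 0.0925 bits
C = 1 - 0.0925 = 0.9075 bits per symbol

This means we can reliably transmit up to 0.9075 bits of information per channel use.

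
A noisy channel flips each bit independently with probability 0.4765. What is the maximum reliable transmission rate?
0.0016 bits

For a binary symmetric channel (BSC) with error probability p:
Capacity C = 1 - H(p) bits per symbol

where H(p) = -p log₂(p) - (1-p) log₂(1-p) is the binary entropy function.

H(0.4765) = 0.9984 bits
C = 1 - 0.9984 = 0.0016 bits per symbol

This means we can reliably transmit up to 0.0016 bits of information per channel use.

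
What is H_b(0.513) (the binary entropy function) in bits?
0.9995 bits

The binary entropy function is:
H(p) = -p log(p) - (1-p) log(1-p)

H(0.513) = -0.513 × log_2(0.513) - 0.487 × log_2(0.487)
H(0.513) = 0.9995 bits

Note: Binary entropy is maximized at p=0.5 (H=1 bit) and minimized at p=0 or p=1 (H=0).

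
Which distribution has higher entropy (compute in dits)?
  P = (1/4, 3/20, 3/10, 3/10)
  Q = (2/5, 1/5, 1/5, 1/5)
P

Computing entropies in dits:
H(P) = 0.5878
H(Q) = 0.5786

Distribution P has higher entropy.

Intuition: The distribution closer to uniform (more spread out) has higher entropy.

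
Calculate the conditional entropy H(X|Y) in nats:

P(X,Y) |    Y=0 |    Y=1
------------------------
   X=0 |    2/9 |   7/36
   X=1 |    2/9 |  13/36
0.6678 nats

Using the chain rule: H(X|Y) = H(X,Y) - H(Y)

First, compute H(X,Y) = 1.3547 nats

Marginal P(Y) = (4/9, 5/9)
H(Y) = 0.6870 nats

H(X|Y) = H(X,Y) - H(Y) = 1.3547 - 0.6870 = 0.6678 nats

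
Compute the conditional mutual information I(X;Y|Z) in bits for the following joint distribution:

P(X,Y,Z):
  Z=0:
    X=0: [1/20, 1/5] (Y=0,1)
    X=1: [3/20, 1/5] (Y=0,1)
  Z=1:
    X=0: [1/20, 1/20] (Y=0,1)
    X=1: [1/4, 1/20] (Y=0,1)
0.0552 bits

Conditional mutual information: I(X;Y|Z) = H(X|Z) + H(Y|Z) - H(X,Y|Z)

H(Z) = 0.9710
H(X,Z) = 1.8834 → H(X|Z) = 0.9124
H(Y,Z) = 1.8464 → H(Y|Z) = 0.8755
H(X,Y,Z) = 2.7037 → H(X,Y|Z) = 1.7328

I(X;Y|Z) = 0.9124 + 0.8755 - 1.7328 = 0.0552 bits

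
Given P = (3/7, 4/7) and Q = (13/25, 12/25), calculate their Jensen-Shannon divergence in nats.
0.0042 nats

Jensen-Shannon divergence is:
JSD(P||Q) = 0.5 × D_KL(P||M) + 0.5 × D_KL(Q||M)
where M = 0.5 × (P + Q) is the mixture distribution.

M = 0.5 × (3/7, 4/7) + 0.5 × (13/25, 12/25) = (0.474286, 0.525714)

D_KL(P||M) = 0.0042 nats
D_KL(Q||M) = 0.0042 nats

JSD(P||Q) = 0.5 × 0.0042 + 0.5 × 0.0042 = 0.0042 nats

Unlike KL divergence, JSD is symmetric and bounded: 0 ≤ JSD ≤ log(2).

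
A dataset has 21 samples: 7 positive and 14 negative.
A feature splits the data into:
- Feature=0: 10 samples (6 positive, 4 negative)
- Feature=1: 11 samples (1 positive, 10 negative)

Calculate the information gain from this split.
0.2257 bits

Information Gain = H(Y) - H(Y|Feature)

Before split:
P(positive) = 7/21 = 0.3333
H(Y) = 0.9183 bits

After split:
Feature=0: H = 0.9710 bits (weight = 10/21)
Feature=1: H = 0.4395 bits (weight = 11/21)
H(Y|Feature) = (10/21)×0.9710 + (11/21)×0.4395 = 0.6926 bits

Information Gain = 0.9183 - 0.6926 = 0.2257 bits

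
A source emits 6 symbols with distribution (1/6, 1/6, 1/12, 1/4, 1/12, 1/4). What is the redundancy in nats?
0.0872 nats

Redundancy measures how far a source is from maximum entropy:
R = H_max - H(X)

Maximum entropy for 6 symbols: H_max = log_e(6) = 1.7918 nats
Actual entropy: H(X) = 1.7046 nats
Redundancy: R = 1.7918 - 1.7046 = 0.0872 nats

This redundancy represents potential for compression: the source could be compressed by 0.0872 nats per symbol.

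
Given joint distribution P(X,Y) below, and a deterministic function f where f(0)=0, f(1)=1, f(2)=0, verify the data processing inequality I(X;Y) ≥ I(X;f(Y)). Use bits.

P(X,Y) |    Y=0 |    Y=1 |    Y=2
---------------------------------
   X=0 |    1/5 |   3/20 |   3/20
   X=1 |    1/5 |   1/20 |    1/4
I(X;Y) = 0.0560, I(X;f(Y)) = 0.0468, inequality holds: 0.0560 ≥ 0.0468

Data Processing Inequality: For any Markov chain X → Y → Z, we have I(X;Y) ≥ I(X;Z).

Here Z = f(Y) is a deterministic function of Y, forming X → Y → Z.

Original I(X;Y) = 0.0560 bits

After applying f:
P(X,Z) where Z=f(Y):
- P(X,Z=0) = P(X,Y=0) + P(X,Y=2)
- P(X,Z=1) = P(X,Y=1)

I(X;Z) = I(X;f(Y)) = 0.0468 bits

Verification: 0.0560 ≥ 0.0468 ✓

Information cannot be created by processing; the function f can only lose information about X.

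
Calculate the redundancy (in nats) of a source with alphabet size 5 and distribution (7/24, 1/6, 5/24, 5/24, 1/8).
0.0379 nats

Redundancy measures how far a source is from maximum entropy:
R = H_max - H(X)

Maximum entropy for 5 symbols: H_max = log_e(5) = 1.6094 nats
Actual entropy: H(X) = 1.5715 nats
Redundancy: R = 1.6094 - 1.5715 = 0.0379 nats

This redundancy represents potential for compression: the source could be compressed by 0.0379 nats per symbol.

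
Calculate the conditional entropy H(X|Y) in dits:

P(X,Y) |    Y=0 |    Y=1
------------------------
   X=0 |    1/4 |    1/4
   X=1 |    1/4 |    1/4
0.3010 dits

Using the chain rule: H(X|Y) = H(X,Y) - H(Y)

First, compute H(X,Y) = 0.6021 dits

Marginal P(Y) = (1/2, 1/2)
H(Y) = 0.3010 dits

H(X|Y) = H(X,Y) - H(Y) = 0.6021 - 0.3010 = 0.3010 dits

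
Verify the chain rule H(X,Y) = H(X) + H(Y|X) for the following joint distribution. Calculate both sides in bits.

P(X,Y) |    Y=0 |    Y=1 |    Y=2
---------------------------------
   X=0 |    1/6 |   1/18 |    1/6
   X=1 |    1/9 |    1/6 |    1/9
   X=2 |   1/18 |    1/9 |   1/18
H(X,Y) = 3.0441, H(X) = 1.5420, H(Y|X) = 1.5021 (all in bits)

Chain rule: H(X,Y) = H(X) + H(Y|X)

Left side — joint entropy directly:
H(X,Y) = -Σ p(x,y) log p(x,y) = 3.0441 bits

Right side — compute H(Y|X) from the conditional distributions:
P(X) = (7/18, 7/18, 2/9), so H(X) = 1.5420 bits
H(Y|X) = Σ_x P(X=x) · H(Y|X=x):
  P(Y|X=0) = (3/7, 1/7, 3/7), H(Y|X=0) = 1.4488, weight P(X=0) = 7/18
  P(Y|X=1) = (2/7, 3/7, 2/7), H(Y|X=1) = 1.5567, weight P(X=1) = 7/18
  P(Y|X=2) = (1/4, 1/2, 1/4), H(Y|X=2) = 1.5000, weight P(X=2) = 2/9
H(Y|X) = 1.5021 bits

H(X) + H(Y|X) = 1.5420 + 1.5021 = 3.0441 bits

Both sides equal 3.0441 bits. ✓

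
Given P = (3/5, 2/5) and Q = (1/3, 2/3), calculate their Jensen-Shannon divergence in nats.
0.0362 nats

Jensen-Shannon divergence is:
JSD(P||Q) = 0.5 × D_KL(P||M) + 0.5 × D_KL(Q||M)
where M = 0.5 × (P + Q) is the mixture distribution.

M = 0.5 × (3/5, 2/5) + 0.5 × (1/3, 2/3) = (7/15, 8/15)

D_KL(P||M) = 0.0357 nats
D_KL(Q||M) = 0.0366 nats

JSD(P||Q) = 0.5 × 0.0357 + 0.5 × 0.0366 = 0.0362 nats

Unlike KL divergence, JSD is symmetric and bounded: 0 ≤ JSD ≤ log(2).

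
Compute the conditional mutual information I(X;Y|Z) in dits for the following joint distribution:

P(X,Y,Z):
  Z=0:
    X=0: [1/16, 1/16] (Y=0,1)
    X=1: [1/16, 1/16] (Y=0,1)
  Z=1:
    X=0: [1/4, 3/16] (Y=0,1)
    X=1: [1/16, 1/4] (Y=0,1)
0.0236 dits

Conditional mutual information: I(X;Y|Z) = H(X|Z) + H(Y|Z) - H(X,Y|Z)

H(Z) = 0.2442
H(X,Z) = 0.5407 → H(X|Z) = 0.2965
H(Y,Z) = 0.5407 → H(Y|Z) = 0.2965
H(X,Y,Z) = 0.8136 → H(X,Y|Z) = 0.5694

I(X;Y|Z) = 0.2965 + 0.2965 - 0.5694 = 0.0236 dits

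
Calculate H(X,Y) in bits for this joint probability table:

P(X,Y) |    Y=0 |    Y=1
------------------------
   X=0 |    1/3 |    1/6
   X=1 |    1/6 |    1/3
1.9183 bits

Joint entropy is H(X,Y) = -Σ_{x,y} p(x,y) log p(x,y).

Summing over all non-zero entries:
H(X,Y) = -[1/3·log_2(1/3) + 1/6·log_2(1/6) + 1/6·log_2(1/6) + 1/3·log_2(1/3)]
H(X,Y) = 1.9183 bits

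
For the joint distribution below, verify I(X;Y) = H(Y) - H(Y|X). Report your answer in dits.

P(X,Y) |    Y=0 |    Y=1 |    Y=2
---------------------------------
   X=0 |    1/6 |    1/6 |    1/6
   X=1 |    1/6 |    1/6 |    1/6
I(X;Y) = 0.0000 dits

Mutual information has multiple equivalent forms:
- I(X;Y) = H(X) - H(X|Y)
- I(X;Y) = H(Y) - H(Y|X)
- I(X;Y) = H(X) + H(Y) - H(X,Y)

Computing all quantities:
H(X) = 0.3010, H(Y) = 0.4771, H(X,Y) = 0.7782
H(X|Y) = 0.3010, H(Y|X) = 0.4771

Verification:
H(X) - H(X|Y) = 0.3010 - 0.3010 = 0.0000
H(Y) - H(Y|X) = 0.4771 - 0.4771 = 0.0000
H(X) + H(Y) - H(X,Y) = 0.3010 + 0.4771 - 0.7782 = 0.0000

All forms give I(X;Y) = 0.0000 dits. ✓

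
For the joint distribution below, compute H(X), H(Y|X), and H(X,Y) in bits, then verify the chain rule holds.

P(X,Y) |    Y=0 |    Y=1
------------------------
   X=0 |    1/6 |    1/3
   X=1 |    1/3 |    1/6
H(X,Y) = 1.9183, H(X) = 1.0000, H(Y|X) = 0.9183 (all in bits)

Chain rule: H(X,Y) = H(X) + H(Y|X)

Left side — joint entropy directly:
H(X,Y) = -Σ p(x,y) log p(x,y) = 1.9183 bits

Right side — compute H(Y|X) from the conditional distributions:
P(X) = (1/2, 1/2), so H(X) = 1.0000 bits
H(Y|X) = Σ_x P(X=x) · H(Y|X=x):
  P(Y|X=0) = (1/3, 2/3), H(Y|X=0) = 0.9183, weight P(X=0) = 1/2
  P(Y|X=1) = (2/3, 1/3), H(Y|X=1) = 0.9183, weight P(X=1) = 1/2
H(Y|X) = 0.9183 bits

H(X) + H(Y|X) = 1.0000 + 0.9183 = 1.9183 bits

Both sides equal 1.9183 bits. ✓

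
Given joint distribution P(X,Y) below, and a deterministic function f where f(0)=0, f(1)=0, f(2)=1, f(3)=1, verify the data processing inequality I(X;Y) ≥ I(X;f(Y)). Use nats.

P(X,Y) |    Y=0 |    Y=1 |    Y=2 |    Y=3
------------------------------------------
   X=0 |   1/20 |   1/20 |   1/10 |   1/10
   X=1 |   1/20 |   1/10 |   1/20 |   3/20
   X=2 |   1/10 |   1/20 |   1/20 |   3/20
I(X;Y) = 0.0394, I(X;f(Y)) = 0.0040, inequality holds: 0.0394 ≥ 0.0040

Data Processing Inequality: For any Markov chain X → Y → Z, we have I(X;Y) ≥ I(X;Z).

Here Z = f(Y) is a deterministic function of Y, forming X → Y → Z.

Original I(X;Y) = 0.0394 nats

After applying f:
P(X,Z) where Z=f(Y):
- P(X,Z=0) = P(X,Y=0) + P(X,Y=1)
- P(X,Z=1) = P(X,Y=2) + P(X,Y=3)

I(X;Z) = I(X;f(Y)) = 0.0040 nats

Verification: 0.0394 ≥ 0.0040 ✓

Information cannot be created by processing; the function f can only lose information about X.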